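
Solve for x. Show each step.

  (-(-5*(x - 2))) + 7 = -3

Step 1. [(-(-5*(x - 2))) + 7 = -3] +7 is outermost — subtract 7 both sides. So sub: -(-5*(x - 2)) = -10.
Step 2. [-(-5*(x - 2)) = -10] LHS negated; negate both sides, so neg: -5*(x - 2) = 10.
Step 3. [-5*(x - 2) = 10] LHS = -5·(…); ÷-5 both sides ⇒ div: x - 2 = -2.
Step 4. [x - 2 = -2] peel the -2: add 2 from each side, so sub: x = 0.

Answer: x ∈ {0}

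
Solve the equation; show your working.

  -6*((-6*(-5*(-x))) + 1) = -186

Step 1. [-6*((-6*(-5*(-x))) + 1) = -186] divide by the outer -6. So div: (-6*(-5*(-x))) + 1 = 31.
Step 2. [(-6*(-5*(-x))) + 1 = 31] the outer +1 inverts by subtracting 1. So sub: -6*(-5*(-x)) = 30.
Step 3. [-6*(-5*(-x)) = 30] -6·(inner) — divide through by -6, so div: -5*(-x) = -5.
Step 4. [-5*(-x) = -5] leading coefficient -5: divide by -5 ⇒ div: -x = 1.
Step 5. [-x = 1] flip signs both sides, so neg: x = -1.

Answer: x ∈ {-1}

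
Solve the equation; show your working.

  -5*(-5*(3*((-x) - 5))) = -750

Step 1. [-5*(-5*(3*((-x) - 5))) = -750] LHS = -5·(…); ÷-5 both sides. So div: -5*(3*((-x) - 5)) = 150.
Step 2. [-5*(3*((-x) - 5)) = 150] -5 out front; divide by -5 ⇒ div: 3*((-x) - 5) = -30.
Step 3. [3*((-x) - 5) = -30] LHS = 3·(…); ÷3 both sides ⇒ div: (-x) - 5 = -10.
Step 4. [(-x) - 5 = -10] -5 is outermost — add 5 both sides ⇒ sub: -x = -5.
Step 5. [-x = -5] LHS negated; negate both sides. So neg: x = 5.

Answer: x ∈ {5}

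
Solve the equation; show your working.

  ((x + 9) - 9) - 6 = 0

Step 1. [((x + 9) - 9) - 6 = 0] add 6: x sits inside (… - 6). So sub: (x + 9) - 9 = 6.
Step 2. [(x + 9) - 9 = 6] the outer -9 inverts by adding 9, so sub: x + 9 = 15.
Step 3. [x + 9 = 15] the outer +9 inverts by subtracting 9 ⇒ sub: x = 6.

Answer: x ∈ {6}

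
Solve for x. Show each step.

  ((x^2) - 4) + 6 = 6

Step 1. [((x^2) - 4) + 6 = 6] peel the +6: subtract 6 from each side, so sub: (x^2) - 4 = 0.
Step 2. [(x^2) - 4 = 0] 4 comes off first (add 4) ⇒ sub: x^2 = 4.
Step 3. [x^2 = 4] √ both sides: 4 ≥ 0 gives two branches. So sqrt: x = 2 or -2.

Answer: x ∈ {-2, 2}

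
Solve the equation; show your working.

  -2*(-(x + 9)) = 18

Step 1. [-2*(-(x + 9)) = 18] -2·(inner) — divide through by -2, so div: -(x + 9) = -9.
Step 2. [-(x + 9) = -9] flip signs both sides, so neg: x + 9 = 9.
Step 3. [x + 9 = 9] 9 comes off first (subtract 9). So sub: x = 0.

Answer: x ∈ {0}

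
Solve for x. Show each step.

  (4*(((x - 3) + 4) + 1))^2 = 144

Step 1. [(4*(((x - 3) + 4) + 1))^2 = 144] LHS squared, RHS 144 ≥ 0: apply √ (±), so sqrt: 4*(((x - 3) + 4) + 1) = 12 or -12.
Step 2. [4*(((x - 3) + 4) + 1) = 12 or -12] leading coefficient 4: divide by 4. So div: ((x - 3) + 4) + 1 = 3 or -3.
Step 3. [((x - 3) + 4) + 1 = 3 or -3] the outer +1 inverts by subtracting 1 ⇒ sub: (x - 3) + 4 = 2 or -4.
Step 4. [(x - 3) + 4 = 2 or -4] subtract 4: x sits inside (… + 4) ⇒ sub: x - 3 = -2 or -8.
Step 5. [x - 3 = -2 or -8] the outer -3 inverts by adding 3, so sub: x = 1 or -5.

Answer: x ∈ {-5, 1}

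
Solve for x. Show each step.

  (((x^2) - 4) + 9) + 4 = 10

Step 1. [(((x^2) - 4) + 9) + 4 = 10] the outer +4 inverts by subtracting 4, so sub: ((x^2) - 4) + 9 = 6.
Step 2. [((x^2) - 4) + 9 = 6] the outer +9 inverts by subtracting 9. So sub: (x^2) - 4 = -3.
Step 3. [(x^2) - 4 = -3] 4 comes off first (add 4), so sub: x^2 = 1.
Step 4. [x^2 = 1] √ both sides: 1 ≥ 0 gives two branches. So sqrt: x = 1 or -1.

Answer: x ∈ {-1, 1}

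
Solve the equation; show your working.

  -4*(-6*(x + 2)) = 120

Step 1. [-4*(-6*(x + 2)) = 120] -4 out front; divide by -4. So div: -6*(x + 2) = -30.
Step 2. [-6*(x + 2) = -30] -6·(inner) — divide through by -6, so div: x + 2 = 5.
Step 3. [x + 2 = 5] the outer +2 inverts by subtracting 2. So sub: x = 3.

Answer: x ∈ {3}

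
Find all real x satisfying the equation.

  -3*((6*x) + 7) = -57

Step 1. [-3*((6*x) + 7) = -57] -3·(inner) — divide through by -3, so div: (6*x) + 7 = 19.
Step 2. [(6*x) + 7 = 19] peel the +7: subtract 7 from each side. So sub: 6*x = 12.
Step 3. [6*x = 12] leading coefficient 6: divide by 6 ⇒ div: x = 2.

Answer: x ∈ {2}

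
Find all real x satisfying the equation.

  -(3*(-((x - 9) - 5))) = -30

Step 1. [-(3*(-((x - 9) - 5))) = -30] LHS negated; negate both sides, so neg: 3*(-((x - 9) - 5)) = 30.
Step 2. [3*(-((x - 9) - 5)) = 30] 3·(inner) — divide through by 3 ⇒ div: -((x - 9) - 5) = 10.
Step 3. [-((x - 9) - 5) = 10] flip signs both sides. So neg: (x - 9) - 5 = -10.
Step 4. [(x - 9) - 5 = -10] -5 is outermost — add 5 both sides ⇒ sub: x - 9 = -5.
Step 5. [x - 9 = -5] peel the -9: add 9 from each side. So sub: x = 4.

Answer: x ∈ {4}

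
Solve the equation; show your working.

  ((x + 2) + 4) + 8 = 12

Step 1. [((x + 2) + 4) + 8 = 12] peel the +8: subtract 8 from each side, so sub: (x + 2) + 4 = 4.
Step 2. [(x + 2) + 4 = 4] peel the +4: subtract 4 from each side ⇒ sub: x + 2 = 0.
Step 3. [x + 2 = 0] 2 comes off first (subtract 2), so sub: x = -2.

Answer: x ∈ {-2}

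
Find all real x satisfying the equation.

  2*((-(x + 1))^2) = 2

Step 1. [2*((-(x + 1))^2) = 2] 2·(inner) — divide through by 2, so div: (-(x + 1))^2 = 1.
Step 2. [(-(x + 1))^2 = 1] LHS squared, RHS 1 ≥ 0: apply √ (±) ⇒ sqrt: -(x + 1) = 1 or -1.
Step 3. [-(x + 1) = 1 or -1] LHS negated; negate both sides. So neg: x + 1 = -1 or 1.
Step 4. [x + 1 = -1 or 1] +1 is outermost — subtract 1 both sides, so sub: x = -2 or 0.

Answer: x ∈ {-2, 0}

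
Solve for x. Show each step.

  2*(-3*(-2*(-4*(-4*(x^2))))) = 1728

Step 1. [2*(-3*(-2*(-4*(-4*(x^2))))) = 1728] 2 out front; divide by 2, so div: -3*(-2*(-4*(-4*(x^2)))) = 864.
Step 2. [-3*(-2*(-4*(-4*(x^2)))) = 864] divide by the outer -3. So div: -2*(-4*(-4*(x^2))) = -288.
Step 3. [-2*(-4*(-4*(x^2))) = -288] -2 out front; divide by -2. So div: -4*(-4*(x^2)) = 144.
Step 4. [-4*(-4*(x^2)) = 144] -4 out front; divide by -4 ⇒ div: -4*(x^2) = -36.
Step 5. [-4*(x^2) = -36] -4 out front; divide by -4 ⇒ div: x^2 = 9.
Step 6. [x^2 = 9] LHS squared, RHS 9 ≥ 0: apply √ (±), so sqrt: x = 3 or -3.

Answer: x ∈ {-3, 3}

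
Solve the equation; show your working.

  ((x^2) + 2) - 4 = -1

Step 1. [((x^2) + 2) - 4 = -1] peel the -4: add 4 from each side, so sub: (x^2) + 2 = 3.
Step 2. [(x^2) + 2 = 3] peel the +2: subtract 2 from each side, so sub: x^2 = 1.
Step 3. [x^2 = 1] √ both sides: 1 ≥ 0 gives two branches ⇒ sqrt: x = 1 or -1.

Answer: x ∈ {-1, 1}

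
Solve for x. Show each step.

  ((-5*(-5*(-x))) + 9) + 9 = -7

Step 1. [((-5*(-5*(-x))) + 9) + 9 = -7] 9 comes off first (subtract 9) ⇒ sub: (-5*(-5*(-x))) + 9 = -16.
Step 2. [(-5*(-5*(-x))) + 9 = -16] peel the +9: subtract 9 from each side. So sub: -5*(-5*(-x)) = -25.
Step 3. [-5*(-5*(-x)) = -25] divide by the outer -5, so div: -5*(-x) = 5.
Step 4. [-5*(-x) = 5] -5·(inner) — divide through by -5. So div: -x = -1.
Step 5. [-x = -1] flip signs both sides, so neg: x = 1.

Answer: x ∈ {1}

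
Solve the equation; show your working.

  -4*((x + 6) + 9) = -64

Step 1. [-4*((x + 6) + 9) = -64] leading coefficient -4: divide by -4, so div: (x + 6) + 9 = 16.
Step 2. [(x + 6) + 9 = 16] the outer +9 inverts by subtracting 9 ⇒ sub: x + 6 = 7.
Step 3. [x + 6 = 7] peel the +6: subtract 6 from each side. So sub: x = 1.

Answer: x ∈ {1}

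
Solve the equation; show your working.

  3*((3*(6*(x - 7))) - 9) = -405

Step 1. [3*((3*(6*(x - 7))) - 9) = -405] LHS = 3·(…); ÷3 both sides. So div: (3*(6*(x - 7))) - 9 = -135.
Step 2. [(3*(6*(x - 7))) - 9 = -135] 9 comes off first (add 9), so sub: 3*(6*(x - 7)) = -126.
Step 3. [3*(6*(x - 7)) = -126] 3·(inner) — divide through by 3. So div: 6*(x - 7) = -42.
Step 4. [6*(x - 7) = -42] LHS = 6·(…); ÷6 both sides, so div: x - 7 = -7.
Step 5. [x - 7 = -7] add 7: x sits inside (… - 7), so sub: x = 0.

Answer: x ∈ {0}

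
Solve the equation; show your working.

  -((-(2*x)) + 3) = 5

Step 1. [-((-(2*x)) + 3) = 5] flip signs both sides. So neg: (-(2*x)) + 3 = -5.
Step 2. [(-(2*x)) + 3 = -5] +3 is outermost — subtract 3 both sides, so sub: -(2*x) = -8.
Step 3. [-(2*x) = -8] LHS negated; negate both sides, so neg: 2*x = 8.
Step 4. [2*x = 8] LHS = 2·(…); ÷2 both sides. So div: x = 4.

Answer: x ∈ {4}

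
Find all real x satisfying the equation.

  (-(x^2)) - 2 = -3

Step 1. [(-(x^2)) - 2 = -3] add 2: x sits inside (… - 2). So sub: -(x^2) = -1.
Step 2. [-(x^2) = -1] leading − — multiply by −1. So neg: x^2 = 1.
Step 3. [x^2 = 1] √ both sides: 1 ≥ 0 gives two branches. So sqrt: x = 1 or -1.

Answer: x ∈ {-1, 1}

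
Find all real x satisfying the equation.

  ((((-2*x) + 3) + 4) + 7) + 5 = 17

Step 1. [((((-2*x) + 3) + 4) + 7) + 5 = 17] the outer +5 inverts by subtracting 5. So sub: (((-2*x) + 3) + 4) + 7 = 12.
Step 2. [(((-2*x) + 3) + 4) + 7 = 12] the outer +7 inverts by subtracting 7 ⇒ sub: ((-2*x) + 3) + 4 = 5.
Step 3. [((-2*x) + 3) + 4 = 5] 4 comes off first (subtract 4), so sub: (-2*x) + 3 = 1.
Step 4. [(-2*x) + 3 = 1] peel the +3: subtract 3 from each side, so sub: -2*x = -2.
Step 5. [-2*x = -2] divide by the outer -2. So div: x = 1.

Answer: x ∈ {1}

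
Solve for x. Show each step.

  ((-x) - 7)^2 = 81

Step 1. [((-x) - 7)^2 = 81] 81 ≥ 0, LHS is (·)² — take ±√, so sqrt: (-x) - 7 = 9 or -9.
Step 2. [(-x) - 7 = 9 or -9] add 7: x sits inside (… - 7). So sub: -x = 16 or -2.
Step 3. [-x = 16 or -2] flip signs both sides. So neg: x = -16 or 2.

Answer: x ∈ {-16, 2}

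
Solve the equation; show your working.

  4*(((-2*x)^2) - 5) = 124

Step 1. [4*(((-2*x)^2) - 5) = 124] LHS = 4·(…); ÷4 both sides, so div: ((-2*x)^2) - 5 = 31.
Step 2. [((-2*x)^2) - 5 = 31] -5 is outermost — add 5 both sides. So sub: (-2*x)^2 = 36.
Step 3. [(-2*x)^2 = 36] √ both sides: 36 ≥ 0 gives two branches ⇒ sqrt: -2*x = 6 or -6.
Step 4. [-2*x = 6 or -6] leading coefficient -2: divide by -2 ⇒ div: x = -3 or 3.

Answer: x ∈ {-3, 3}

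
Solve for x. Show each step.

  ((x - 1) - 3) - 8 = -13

Step 1. [((x - 1) - 3) - 8 = -13] add 8: x sits inside (… - 8), so sub: (x - 1) - 3 = -5.
Step 2. [(x - 1) - 3 = -5] peel the -3: add 3 from each side ⇒ sub: x - 1 = -2.
Step 3. [x - 1 = -2] peel the -1: add 1 from each side, so sub: x = -1.

Answer: x ∈ {-1}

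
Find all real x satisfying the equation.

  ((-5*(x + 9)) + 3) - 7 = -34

Step 1. [((-5*(x + 9)) + 3) - 7 = -34] peel the -7: add 7 from each side ⇒ sub: (-5*(x + 9)) + 3 = -27.
Step 2. [(-5*(x + 9)) + 3 = -27] peel the +3: subtract 3 from each side, so sub: -5*(x + 9) = -30.
Step 3. [-5*(x + 9) = -30] LHS = -5·(…); ÷-5 both sides, so div: x + 9 = 6.
Step 4. [x + 9 = 6] the outer +9 inverts by subtracting 9. So sub: x = -3.

Answer: x ∈ {-3}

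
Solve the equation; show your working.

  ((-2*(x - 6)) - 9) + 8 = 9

Step 1. [((-2*(x - 6)) - 9) + 8 = 9] the outer +8 inverts by subtracting 8 ⇒ sub: (-2*(x - 6)) - 9 = 1.
Step 2. [(-2*(x - 6)) - 9 = 1] add 9: x sits inside (… - 9) ⇒ sub: -2*(x - 6) = 10.
Step 3. [-2*(x - 6) = 10] LHS = -2·(…); ÷-2 both sides. So div: x - 6 = -5.
Step 4. [x - 6 = -5] peel the -6: add 6 from each side ⇒ sub: x = 1.

Answer: x ∈ {1}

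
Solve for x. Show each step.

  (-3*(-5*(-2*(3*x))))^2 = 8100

Step 1. [(-3*(-5*(-2*(3*x))))^2 = 8100] 8100 ≥ 0, LHS is (·)² — take ±√ ⇒ sqrt: -3*(-5*(-2*(3*x))) = 90 or -90.
Step 2. [-3*(-5*(-2*(3*x))) = 90 or -90] -3·(inner) — divide through by -3 ⇒ div: -5*(-2*(3*x)) = -30 or 30.
Step 3. [-5*(-2*(3*x)) = -30 or 30] -5 out front; divide by -5 ⇒ div: -2*(3*x) = 6 or -6.
Step 4. [-2*(3*x) = 6 or -6] leading coefficient -2: divide by -2. So div: 3*x = -3 or 3.
Step 5. [3*x = -3 or 3] leading coefficient 3: divide by 3 ⇒ div: x = -1 or 1.

Answer: x ∈ {-1, 1}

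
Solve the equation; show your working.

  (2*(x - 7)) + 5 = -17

Step 1. [(2*(x - 7)) + 5 = -17] the outer +5 inverts by subtracting 5, so sub: 2*(x - 7) = -22.
Step 2. [2*(x - 7) = -22] 2·(inner) — divide through by 2 ⇒ div: x - 7 = -11.
Step 3. [x - 7 = -11] peel the -7: add 7 from each side. So sub: x = -4.

Answer: x ∈ {-4}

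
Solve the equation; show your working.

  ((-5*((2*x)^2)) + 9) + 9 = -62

Step 1. [((-5*((2*x)^2)) + 9) + 9 = -62] peel the +9: subtract 9 from each side ⇒ sub: (-5*((2*x)^2)) + 9 = -71.
Step 2. [(-5*((2*x)^2)) + 9 = -71] the outer +9 inverts by subtracting 9. So sub: -5*((2*x)^2) = -80.
Step 3. [-5*((2*x)^2) = -80] leading coefficient -5: divide by -5 ⇒ div: (2*x)^2 = 16.
Step 4. [(2*x)^2 = 16] √ both sides: 16 ≥ 0 gives two branches. So sqrt: 2*x = 4 or -4.
Step 5. [2*x = 4 or -4] 2 out front; divide by 2 ⇒ div: x = 2 or -2.

Answer: x ∈ {-2, 2}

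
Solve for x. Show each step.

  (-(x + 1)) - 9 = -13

Step 1. [(-(x + 1)) - 9 = -13] 9 comes off first (add 9), so sub: -(x + 1) = -4.
Step 2. [-(x + 1) = -4] flip signs both sides ⇒ neg: x + 1 = 4.
Step 3. [x + 1 = 4] subtract 1: x sits inside (… + 1) ⇒ sub: x = 3.

Answer: x ∈ {3}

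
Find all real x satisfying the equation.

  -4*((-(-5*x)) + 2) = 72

Step 1. [-4*((-(-5*x)) + 2) = 72] LHS = -4·(…); ÷-4 both sides ⇒ div: (-(-5*x)) + 2 = -18.
Step 2. [(-(-5*x)) + 2 = -18] +2 is outermost — subtract 2 both sides ⇒ sub: -(-5*x) = -20.
Step 3. [-(-5*x) = -20] LHS negated; negate both sides. So neg: -5*x = 20.
Step 4. [-5*x = 20] divide by the outer -5 ⇒ div: x = -4.

Answer: x ∈ {-4}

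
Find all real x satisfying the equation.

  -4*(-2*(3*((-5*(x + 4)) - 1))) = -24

Step 1. [-4*(-2*(3*((-5*(x + 4)) - 1))) = -24] LHS = -4·(…); ÷-4 both sides ⇒ div: -2*(3*((-5*(x + 4)) - 1)) = 6.
Step 2. [-2*(3*((-5*(x + 4)) - 1)) = 6] LHS = -2·(…); ÷-2 both sides. So div: 3*((-5*(x + 4)) - 1) = -3.
Step 3. [3*((-5*(x + 4)) - 1) = -3] leading coefficient 3: divide by 3 ⇒ div: (-5*(x + 4)) - 1 = -1.
Step 4. [(-5*(x + 4)) - 1 = -1] -1 is outermost — add 1 both sides ⇒ sub: -5*(x + 4) = 0.
Step 5. [-5*(x + 4) = 0] leading coefficient -5: divide by -5, so div: x + 4 = 0.
Step 6. [x + 4 = 0] subtract 4: x sits inside (… + 4) ⇒ sub: x = -4.

Answer: x ∈ {-4}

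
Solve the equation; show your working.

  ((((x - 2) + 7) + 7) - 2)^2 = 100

Step 1. [((((x - 2) + 7) + 7) - 2)^2 = 100] √ both sides: 100 ≥ 0 gives two branches ⇒ sqrt: (((x - 2) + 7) + 7) - 2 = 10 or -10.
Step 2. [(((x - 2) + 7) + 7) - 2 = 10 or -10] add 2: x sits inside (… - 2), so sub: ((x - 2) + 7) + 7 = 12 or -8.
Step 3. [((x - 2) + 7) + 7 = 12 or -8] +7 is outermost — subtract 7 both sides ⇒ sub: (x - 2) + 7 = 5 or -15.
Step 4. [(x - 2) + 7 = 5 or -15] peel the +7: subtract 7 from each side. So sub: x - 2 = -2 or -22.
Step 5. [x - 2 = -2 or -22] add 2: x sits inside (… - 2). So sub: x = 0 or -20.

Answer: x ∈ {-20, 0}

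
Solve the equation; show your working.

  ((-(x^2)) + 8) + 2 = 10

Step 1. [((-(x^2)) + 8) + 2 = 10] subtract 2: x sits inside (… + 2), so sub: (-(x^2)) + 8 = 8.
Step 2. [(-(x^2)) + 8 = 8] +8 is outermost — subtract 8 both sides. So sub: -(x^2) = 0.
Step 3. [-(x^2) = 0] flip signs both sides, so neg: x^2 = 0.
Step 4. [x^2 = 0] LHS squared, RHS 0 ≥ 0: apply √ (±), so sqrt: x = 0.

Answer: x ∈ {0}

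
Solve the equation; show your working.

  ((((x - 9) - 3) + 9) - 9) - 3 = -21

Step 1. [((((x - 9) - 3) + 9) - 9) - 3 = -21] -3 is outermost — add 3 both sides. So sub: (((x - 9) - 3) + 9) - 9 = -18.
Step 2. [(((x - 9) - 3) + 9) - 9 = -18] add 9: x sits inside (… - 9) ⇒ sub: ((x - 9) - 3) + 9 = -9.
Step 3. [((x - 9) - 3) + 9 = -9] +9 is outermost — subtract 9 both sides ⇒ sub: (x - 9) - 3 = -18.
Step 4. [(x - 9) - 3 = -18] -3 is outermost — add 3 both sides, so sub: x - 9 = -15.
Step 5. [x - 9 = -15] peel the -9: add 9 from each side ⇒ sub: x = -6.

Answer: x ∈ {-6}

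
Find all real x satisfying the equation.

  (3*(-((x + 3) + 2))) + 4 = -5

Step 1. [(3*(-((x + 3) + 2))) + 4 = -5] 4 comes off first (subtract 4) ⇒ sub: 3*(-((x + 3) + 2)) = -9.
Step 2. [3*(-((x + 3) + 2)) = -9] divide by the outer 3 ⇒ div: -((x + 3) + 2) = -3.
Step 3. [-((x + 3) + 2) = -3] LHS negated; negate both sides. So neg: (x + 3) + 2 = 3.
Step 4. [(x + 3) + 2 = 3] subtract 2: x sits inside (… + 2) ⇒ sub: x + 3 = 1.
Step 5. [x + 3 = 1] subtract 3: x sits inside (… + 3). So sub: x = -2.

Answer: x ∈ {-2}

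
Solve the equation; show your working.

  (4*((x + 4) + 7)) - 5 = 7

Step 1. [(4*((x + 4) + 7)) - 5 = 7] the outer -5 inverts by adding 5, so sub: 4*((x + 4) + 7) = 12.
Step 2. [4*((x + 4) + 7) = 12] LHS = 4·(…); ÷4 both sides. So div: (x + 4) + 7 = 3.
Step 3. [(x + 4) + 7 = 3] +7 is outermost — subtract 7 both sides ⇒ sub: x + 4 = -4.
Step 4. [x + 4 = -4] 4 comes off first (subtract 4), so sub: x = -8.

Answer: x ∈ {-8}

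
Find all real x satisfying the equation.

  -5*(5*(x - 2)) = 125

Step 1. [-5*(5*(x - 2)) = 125] -5·(inner) — divide through by -5, so div: 5*(x - 2) = -25.
Step 2. [5*(x - 2) = -25] 5·(inner) — divide through by 5. So div: x - 2 = -5.
Step 3. [x - 2 = -5] -2 is outermost — add 2 both sides. So sub: x = -3.

Answer: x ∈ {-3}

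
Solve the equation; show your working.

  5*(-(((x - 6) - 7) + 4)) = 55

Step 1. [5*(-(((x - 6) - 7) + 4)) = 55] 5·(inner) — divide through by 5, so div: -(((x - 6) - 7) + 4) = 11.
Step 2. [-(((x - 6) - 7) + 4) = 11] LHS negated; negate both sides, so neg: ((x - 6) - 7) + 4 = -11.
Step 3. [((x - 6) - 7) + 4 = -11] peel the +4: subtract 4 from each side, so sub: (x - 6) - 7 = -15.
Step 4. [(x - 6) - 7 = -15] add 7: x sits inside (… - 7), so sub: x - 6 = -8.
Step 5. [x - 6 = -8] peel the -6: add 6 from each side. So sub: x = -2.

Answer: x ∈ {-2}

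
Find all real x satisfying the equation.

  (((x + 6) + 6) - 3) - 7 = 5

Step 1. [(((x + 6) + 6) - 3) - 7 = 5] the outer -7 inverts by adding 7 ⇒ sub: ((x + 6) + 6) - 3 = 12.
Step 2. [((x + 6) + 6) - 3 = 12] peel the -3: add 3 from each side. So sub: (x + 6) + 6 = 15.
Step 3. [(x + 6) + 6 = 15] peel the +6: subtract 6 from each side ⇒ sub: x + 6 = 9.
Step 4. [x + 6 = 9] the outer +6 inverts by subtracting 6. So sub: x = 3.

Answer: x ∈ {3}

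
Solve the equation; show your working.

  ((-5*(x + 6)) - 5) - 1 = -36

Step 1. [((-5*(x + 6)) - 5) - 1 = -36] peel the -1: add 1 from each side ⇒ sub: (-5*(x + 6)) - 5 = -35.
Step 2. [(-5*(x + 6)) - 5 = -35] common factor -5 (LHS and -35) — divide through, so factor: (x + 6) + 1 = 7.
Step 3. [(x + 6) + 1 = 7] 1 comes off first (subtract 1). So sub: x + 6 = 6.
Step 4. [x + 6 = 6] subtract 6: x sits inside (… + 6), so sub: x = 0.

Answer: x ∈ {0}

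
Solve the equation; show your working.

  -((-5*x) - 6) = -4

Step 1. [-((-5*x) - 6) = -4] leading − — multiply by −1. So neg: (-5*x) - 6 = 4.
Step 2. [(-5*x) - 6 = 4] -6 is outermost — add 6 both sides, so sub: -5*x = 10.
Step 3. [-5*x = 10] -5 out front; divide by -5 ⇒ div: x = -2.

Answer: x ∈ {-2}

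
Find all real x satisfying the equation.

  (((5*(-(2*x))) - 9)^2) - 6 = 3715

Step 1. [(((5*(-(2*x))) - 9)^2) - 6 = 3715] add 6: x sits inside (… - 6), so sub: ((5*(-(2*x))) - 9)^2 = 3721.
Step 2. [((5*(-(2*x))) - 9)^2 = 3721] 3721 ≥ 0, LHS is (·)² — take ±√. So sqrt: (5*(-(2*x))) - 9 = 61 or -61.
Step 3. [(5*(-(2*x))) - 9 = 61 or -61] 9 comes off first (add 9). So sub: 5*(-(2*x)) = 70 or -52.
Step 4. [5*(-(2*x)) = 70 or -52] 5·(inner) — divide through by 5, so div: -(2*x) = 14 or -52/5.
Step 5. [-(2*x) = 14 or -52/5] LHS negated; negate both sides ⇒ neg: 2*x = -14 or 52/5.
Step 6. [2*x = -14 or 52/5] LHS = 2·(…); ÷2 both sides. So div: x = -7 or 26/5.

Answer: x ∈ {-7, 26/5}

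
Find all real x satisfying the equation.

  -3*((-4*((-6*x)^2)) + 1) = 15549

Step 1. [-3*((-4*((-6*x)^2)) + 1) = 15549] -3·(inner) — divide through by -3. So div: (-4*((-6*x)^2)) + 1 = -5183.
Step 2. [(-4*((-6*x)^2)) + 1 = -5183] the outer +1 inverts by subtracting 1, so sub: -4*((-6*x)^2) = -5184.
Step 3. [-4*((-6*x)^2) = -5184] leading coefficient -4: divide by -4, so div: (-6*x)^2 = 1296.
Step 4. [(-6*x)^2 = 1296] LHS squared, RHS 1296 ≥ 0: apply √ (±). So sqrt: -6*x = 36 or -36.
Step 5. [-6*x = 36 or -36] -6 out front; divide by -6, so div: x = -6 or 6.

Answer: x ∈ {-6, 6}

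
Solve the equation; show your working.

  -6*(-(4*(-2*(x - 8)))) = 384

Step 1. [-6*(-(4*(-2*(x - 8)))) = 384] leading coefficient -6: divide by -6 ⇒ div: -(4*(-2*(x - 8))) = -64.
Step 2. [-(4*(-2*(x - 8))) = -64] flip signs both sides. So neg: 4*(-2*(x - 8)) = 64.
Step 3. [4*(-2*(x - 8)) = 64] 4·(inner) — divide through by 4 ⇒ div: -2*(x - 8) = 16.
Step 4. [-2*(x - 8) = 16] -2 out front; divide by -2, so div: x - 8 = -8.
Step 5. [x - 8 = -8] peel the -8: add 8 from each side ⇒ sub: x = 0.

Answer: x ∈ {0}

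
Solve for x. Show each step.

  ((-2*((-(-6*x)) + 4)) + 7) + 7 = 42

Step 1. [((-2*((-(-6*x)) + 4)) + 7) + 7 = 42] +7 is outermost — subtract 7 both sides, so sub: (-2*((-(-6*x)) + 4)) + 7 = 35.
Step 2. [(-2*((-(-6*x)) + 4)) + 7 = 35] +7 is outermost — subtract 7 both sides ⇒ sub: -2*((-(-6*x)) + 4) = 28.
Step 3. [-2*((-(-6*x)) + 4) = 28] leading coefficient -2: divide by -2 ⇒ div: (-(-6*x)) + 4 = -14.
Step 4. [(-(-6*x)) + 4 = -14] subtract 4: x sits inside (… + 4). So sub: -(-6*x) = -18.
Step 5. [-(-6*x) = -18] flip signs both sides. So neg: -6*x = 18.
Step 6. [-6*x = 18] leading coefficient -6: divide by -6 ⇒ div: x = -3.

Answer: x ∈ {-3}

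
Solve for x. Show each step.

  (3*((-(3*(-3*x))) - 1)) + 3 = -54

Step 1. [(3*((-(3*(-3*x))) - 1)) + 3 = -54] 3 divides every term; factor it out ⇒ factor: ((-(3*(-3*x))) - 1) + 1 = -18.
Step 2. [((-(3*(-3*x))) - 1) + 1 = -18] subtract 1: x sits inside (… + 1), so sub: (-(3*(-3*x))) - 1 = -19.
Step 3. [(-(3*(-3*x))) - 1 = -19] peel the -1: add 1 from each side ⇒ sub: -(3*(-3*x)) = -18.
Step 4. [-(3*(-3*x)) = -18] LHS negated; negate both sides. So neg: 3*(-3*x) = 18.
Step 5. [3*(-3*x) = 18] 3·(inner) — divide through by 3. So div: -3*x = 6.
Step 6. [-3*x = 6] divide by the outer -3 ⇒ div: x = -2.

Answer: x ∈ {-2}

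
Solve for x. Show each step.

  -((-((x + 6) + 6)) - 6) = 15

Step 1. [-((-((x + 6) + 6)) - 6) = 15] leading − — multiply by −1, so neg: (-((x + 6) + 6)) - 6 = -15.
Step 2. [(-((x + 6) + 6)) - 6 = -15] 6 comes off first (add 6), so sub: -((x + 6) + 6) = -9.
Step 3. [-((x + 6) + 6) = -9] LHS negated; negate both sides ⇒ neg: (x + 6) + 6 = 9.
Step 4. [(x + 6) + 6 = 9] peel the +6: subtract 6 from each side, so sub: x + 6 = 3.
Step 5. [x + 6 = 3] 6 comes off first (subtract 6). So sub: x = -3.

Answer: x ∈ {-3}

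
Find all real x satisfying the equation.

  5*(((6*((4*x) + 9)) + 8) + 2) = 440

Step 1. [5*(((6*((4*x) + 9)) + 8) + 2) = 440] divide by the outer 5, so div: ((6*((4*x) + 9)) + 8) + 2 = 88.
Step 2. [((6*((4*x) + 9)) + 8) + 2 = 88] the outer +2 inverts by subtracting 2, so sub: (6*((4*x) + 9)) + 8 = 86.
Step 3. [(6*((4*x) + 9)) + 8 = 86] the outer +8 inverts by subtracting 8, so sub: 6*((4*x) + 9) = 78.
Step 4. [6*((4*x) + 9) = 78] divide by the outer 6 ⇒ div: (4*x) + 9 = 13.
Step 5. [(4*x) + 9 = 13] +9 is outermost — subtract 9 both sides, so sub: 4*x = 4.
Step 6. [4*x = 4] divide by the outer 4. So div: x = 1.

Answer: x ∈ {1}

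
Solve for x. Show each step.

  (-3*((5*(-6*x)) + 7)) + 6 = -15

Step 1. [(-3*((5*(-6*x)) + 7)) + 6 = -15] -3 divides every term; factor it out, so factor: ((5*(-6*x)) + 7) - 2 = 5.
Step 2. [((5*(-6*x)) + 7) - 2 = 5] add 2: x sits inside (… - 2), so sub: (5*(-6*x)) + 7 = 7.
Step 3. [(5*(-6*x)) + 7 = 7] +7 is outermost — subtract 7 both sides. So sub: 5*(-6*x) = 0.
Step 4. [5*(-6*x) = 0] LHS = 5·(…); ÷5 both sides. So div: -6*x = 0.
Step 5. [-6*x = 0] divide by the outer -6 ⇒ div: x = 0.

Answer: x ∈ {0}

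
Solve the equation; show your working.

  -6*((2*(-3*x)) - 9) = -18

Step 1. [-6*((2*(-3*x)) - 9) = -18] LHS = -6·(…); ÷-6 both sides ⇒ div: (2*(-3*x)) - 9 = 3.
Step 2. [(2*(-3*x)) - 9 = 3] add 9: x sits inside (… - 9), so sub: 2*(-3*x) = 12.
Step 3. [2*(-3*x) = 12] leading coefficient 2: divide by 2, so div: -3*x = 6.
Step 4. [-3*x = 6] divide by the outer -3. So div: x = -2.

Answer: x ∈ {-2}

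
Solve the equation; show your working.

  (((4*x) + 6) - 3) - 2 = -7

Step 1. [(((4*x) + 6) - 3) - 2 = -7] add 2: x sits inside (… - 2). So sub: ((4*x) + 6) - 3 = -5.
Step 2. [((4*x) + 6) - 3 = -5] peel the -3: add 3 from each side ⇒ sub: (4*x) + 6 = -2.
Step 3. [(4*x) + 6 = -2] +6 is outermost — subtract 6 both sides. So sub: 4*x = -8.
Step 4. [4*x = -8] 4 out front; divide by 4. So div: x = -2.

Answer: x ∈ {-2}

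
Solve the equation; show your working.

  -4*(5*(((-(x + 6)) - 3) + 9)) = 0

Step 1. [-4*(5*(((-(x + 6)) - 3) + 9)) = 0] divide by the outer -4 ⇒ div: 5*(((-(x + 6)) - 3) + 9) = 0.
Step 2. [5*(((-(x + 6)) - 3) + 9) = 0] 5 out front; divide by 5. So div: ((-(x + 6)) - 3) + 9 = 0.
Step 3. [((-(x + 6)) - 3) + 9 = 0] 9 comes off first (subtract 9). So sub: (-(x + 6)) - 3 = -9.
Step 4. [(-(x + 6)) - 3 = -9] peel the -3: add 3 from each side ⇒ sub: -(x + 6) = -6.
Step 5. [-(x + 6) = -6] leading − — multiply by −1, so neg: x + 6 = 6.
Step 6. [x + 6 = 6] subtract 6: x sits inside (… + 6), so sub: x = 0.

Answer: x ∈ {0}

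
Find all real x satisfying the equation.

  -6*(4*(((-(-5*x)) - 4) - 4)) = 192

Step 1. [-6*(4*(((-(-5*x)) - 4) - 4)) = 192] leading coefficient -6: divide by -6, so div: 4*(((-(-5*x)) - 4) - 4) = -32.
Step 2. [4*(((-(-5*x)) - 4) - 4) = -32] divide by the outer 4, so div: ((-(-5*x)) - 4) - 4 = -8.
Step 3. [((-(-5*x)) - 4) - 4 = -8] peel the -4: add 4 from each side ⇒ sub: (-(-5*x)) - 4 = -4.
Step 4. [(-(-5*x)) - 4 = -4] the outer -4 inverts by adding 4. So sub: -(-5*x) = 0.
Step 5. [-(-5*x) = 0] LHS negated; negate both sides. So neg: -5*x = 0.
Step 6. [-5*x = 0] leading coefficient -5: divide by -5, so div: x = 0.

Answer: x ∈ {0}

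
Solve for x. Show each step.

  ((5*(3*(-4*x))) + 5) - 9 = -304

Step 1. [((5*(3*(-4*x))) + 5) - 9 = -304] the outer -9 inverts by adding 9. So sub: (5*(3*(-4*x))) + 5 = -295.
Step 2. [(5*(3*(-4*x))) + 5 = -295] peel the +5: subtract 5 from each side. So sub: 5*(3*(-4*x)) = -300.
Step 3. [5*(3*(-4*x)) = -300] 5 out front; divide by 5, so div: 3*(-4*x) = -60.
Step 4. [3*(-4*x) = -60] LHS = 3·(…); ÷3 both sides ⇒ div: -4*x = -20.
Step 5. [-4*x = -20] leading coefficient -4: divide by -4 ⇒ div: x = 5.

Answer: x ∈ {5}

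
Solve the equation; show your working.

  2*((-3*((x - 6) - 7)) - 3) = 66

Step 1. [2*((-3*((x - 6) - 7)) - 3) = 66] 2·(inner) — divide through by 2 ⇒ div: (-3*((x - 6) - 7)) - 3 = 33.
Step 2. [(-3*((x - 6) - 7)) - 3 = 33] -3 | LHS and -3 | 33: pull -3 out ⇒ factor: ((x - 6) - 7) + 1 = -11.
Step 3. [((x - 6) - 7) + 1 = -11] +1 is outermost — subtract 1 both sides, so sub: (x - 6) - 7 = -12.
Step 4. [(x - 6) - 7 = -12] peel the -7: add 7 from each side. So sub: x - 6 = -5.
Step 5. [x - 6 = -5] peel the -6: add 6 from each side ⇒ sub: x = 1.

Answer: x ∈ {1}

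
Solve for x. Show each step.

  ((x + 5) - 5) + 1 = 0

Step 1. [((x + 5) - 5) + 1 = 0] subtract 1: x sits inside (… + 1). So sub: (x + 5) - 5 = -1.
Step 2. [(x + 5) - 5 = -1] the outer -5 inverts by adding 5. So sub: x + 5 = 4.
Step 3. [x + 5 = 4] the outer +5 inverts by subtracting 5, so sub: x = -1.

Answer: x ∈ {-1}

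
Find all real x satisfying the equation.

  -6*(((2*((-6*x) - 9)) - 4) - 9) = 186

Step 1. [-6*(((2*((-6*x) - 9)) - 4) - 9) = 186] divide by the outer -6. So div: ((2*((-6*x) - 9)) - 4) - 9 = -31.
Step 2. [((2*((-6*x) - 9)) - 4) - 9 = -31] peel the -9: add 9 from each side ⇒ sub: (2*((-6*x) - 9)) - 4 = -22.
Step 3. [(2*((-6*x) - 9)) - 4 = -22] the outer -4 inverts by adding 4 ⇒ sub: 2*((-6*x) - 9) = -18.
Step 4. [2*((-6*x) - 9) = -18] leading coefficient 2: divide by 2, so div: (-6*x) - 9 = -9.
Step 5. [(-6*x) - 9 = -9] 9 comes off first (add 9), so sub: -6*x = 0.
Step 6. [-6*x = 0] divide by the outer -6, so div: x = 0.

Answer: x ∈ {0}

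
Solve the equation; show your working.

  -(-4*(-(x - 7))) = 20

Step 1. [-(-4*(-(x - 7))) = 20] leading − — multiply by −1. So neg: -4*(-(x - 7)) = -20.
Step 2. [-4*(-(x - 7)) = -20] divide by the outer -4 ⇒ div: -(x - 7) = 5.
Step 3. [-(x - 7) = 5] LHS negated; negate both sides. So neg: x - 7 = -5.
Step 4. [x - 7 = -5] add 7: x sits inside (… - 7), so sub: x = 2.

Answer: x ∈ {2}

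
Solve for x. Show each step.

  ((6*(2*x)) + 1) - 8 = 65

Step 1. [((6*(2*x)) + 1) - 8 = 65] add 8: x sits inside (… - 8) ⇒ sub: (6*(2*x)) + 1 = 73.
Step 2. [(6*(2*x)) + 1 = 73] 1 comes off first (subtract 1) ⇒ sub: 6*(2*x) = 72.
Step 3. [6*(2*x) = 72] divide by the outer 6 ⇒ div: 2*x = 12.
Step 4. [2*x = 12] 2 out front; divide by 2 ⇒ div: x = 6.

Answer: x ∈ {6}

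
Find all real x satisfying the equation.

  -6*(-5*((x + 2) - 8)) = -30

Step 1. [-6*(-5*((x + 2) - 8)) = -30] -6 out front; divide by -6. So div: -5*((x + 2) - 8) = 5.
Step 2. [-5*((x + 2) - 8) = 5] -5 out front; divide by -5. So div: (x + 2) - 8 = -1.
Step 3. [(x + 2) - 8 = -1] peel the -8: add 8 from each side. So sub: x + 2 = 7.
Step 4. [x + 2 = 7] the outer +2 inverts by subtracting 2 ⇒ sub: x = 5.

Answer: x ∈ {5}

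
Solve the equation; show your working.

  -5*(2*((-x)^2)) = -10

Step 1. [-5*(2*((-x)^2)) = -10] -5·(inner) — divide through by -5. So div: 2*((-x)^2) = 2.
Step 2. [2*((-x)^2) = 2] LHS = 2·(…); ÷2 both sides, so div: (-x)^2 = 1.
Step 3. [(-x)^2 = 1] LHS squared, RHS 1 ≥ 0: apply √ (±), so sqrt: -x = 1 or -1.
Step 4. [-x = 1 or -1] flip signs both sides, so neg: x = -1 or 1.

Answer: x ∈ {-1, 1}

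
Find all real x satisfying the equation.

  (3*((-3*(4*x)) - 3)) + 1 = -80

Step 1. [(3*((-3*(4*x)) - 3)) + 1 = -80] +1 is outermost — subtract 1 both sides. So sub: 3*((-3*(4*x)) - 3) = -81.
Step 2. [3*((-3*(4*x)) - 3) = -81] LHS = 3·(…); ÷3 both sides ⇒ div: (-3*(4*x)) - 3 = -27.
Step 3. [(-3*(4*x)) - 3 = -27] -3 | LHS and -3 | -27: pull -3 out. So factor: (4*x) + 1 = 9.
Step 4. [(4*x) + 1 = 9] subtract 1: x sits inside (… + 1). So sub: 4*x = 8.
Step 5. [4*x = 8] leading coefficient 4: divide by 4, so div: x = 2.

Answer: x ∈ {2}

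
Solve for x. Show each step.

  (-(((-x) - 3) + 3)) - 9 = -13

Step 1. [(-(((-x) - 3) + 3)) - 9 = -13] the outer -9 inverts by adding 9 ⇒ sub: -(((-x) - 3) + 3) = -4.
Step 2. [-(((-x) - 3) + 3) = -4] leading − — multiply by −1, so neg: ((-x) - 3) + 3 = 4.
Step 3. [((-x) - 3) + 3 = 4] 3 comes off first (subtract 3) ⇒ sub: (-x) - 3 = 1.
Step 4. [(-x) - 3 = 1] 3 comes off first (add 3). So sub: -x = 4.
Step 5. [-x = 4] leading − — multiply by −1, so neg: x = -4.

Answer: x ∈ {-4}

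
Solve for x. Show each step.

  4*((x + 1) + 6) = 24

Step 1. [4*((x + 1) + 6) = 24] divide by the outer 4, so div: (x + 1) + 6 = 6.
Step 2. [(x + 1) + 6 = 6] +6 is outermost — subtract 6 both sides ⇒ sub: x + 1 = 0.
Step 3. [x + 1 = 0] peel the +1: subtract 1 from each side ⇒ sub: x = -1.

Answer: x ∈ {-1}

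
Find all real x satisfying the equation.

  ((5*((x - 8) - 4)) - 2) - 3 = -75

Step 1. [((5*((x - 8) - 4)) - 2) - 3 = -75] peel the -3: add 3 from each side, so sub: (5*((x - 8) - 4)) - 2 = -72.
Step 2. [(5*((x - 8) - 4)) - 2 = -72] the outer -2 inverts by adding 2 ⇒ sub: 5*((x - 8) - 4) = -70.
Step 3. [5*((x - 8) - 4) = -70] 5 out front; divide by 5. So div: (x - 8) - 4 = -14.
Step 4. [(x - 8) - 4 = -14] 4 comes off first (add 4). So sub: x - 8 = -10.
Step 5. [x - 8 = -10] -8 is outermost — add 8 both sides ⇒ sub: x = -2.

Answer: x ∈ {-2}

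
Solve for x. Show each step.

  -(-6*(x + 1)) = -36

Step 1. [-(-6*(x + 1)) = -36] leading − — multiply by −1 ⇒ neg: -6*(x + 1) = 36.
Step 2. [-6*(x + 1) = 36] leading coefficient -6: divide by -6, so div: x + 1 = -6.
Step 3. [x + 1 = -6] peel the +1: subtract 1 from each side ⇒ sub: x = -7.

Answer: x ∈ {-7}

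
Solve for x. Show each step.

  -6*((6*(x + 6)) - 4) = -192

Step 1. [-6*((6*(x + 6)) - 4) = -192] -6 out front; divide by -6 ⇒ div: (6*(x + 6)) - 4 = 32.
Step 2. [(6*(x + 6)) - 4 = 32] peel the -4: add 4 from each side ⇒ sub: 6*(x + 6) = 36.
Step 3. [6*(x + 6) = 36] 6 out front; divide by 6 ⇒ div: x + 6 = 6.
Step 4. [x + 6 = 6] subtract 6: x sits inside (… + 6), so sub: x = 0.

Answer: x ∈ {0}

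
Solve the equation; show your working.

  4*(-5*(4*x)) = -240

Step 1. [4*(-5*(4*x)) = -240] divide by the outer 4. So div: -5*(4*x) = -60.
Step 2. [-5*(4*x) = -60] -5 out front; divide by -5, so div: 4*x = 12.
Step 3. [4*x = 12] 4 out front; divide by 4 ⇒ div: x = 3.

Answer: x ∈ {3}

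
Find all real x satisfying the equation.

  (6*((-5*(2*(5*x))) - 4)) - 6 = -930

Step 1. [(6*((-5*(2*(5*x))) - 4)) - 6 = -930] 6 divides every term; factor it out, so factor: ((-5*(2*(5*x))) - 4) - 1 = -155.
Step 2. [((-5*(2*(5*x))) - 4) - 1 = -155] -1 is outermost — add 1 both sides, so sub: (-5*(2*(5*x))) - 4 = -154.
Step 3. [(-5*(2*(5*x))) - 4 = -154] add 4: x sits inside (… - 4). So sub: -5*(2*(5*x)) = -150.
Step 4. [-5*(2*(5*x)) = -150] -5·(inner) — divide through by -5. So div: 2*(5*x) = 30.
Step 5. [2*(5*x) = 30] leading coefficient 2: divide by 2, so div: 5*x = 15.
Step 6. [5*x = 15] 5 out front; divide by 5 ⇒ div: x = 3.

Answer: x ∈ {3}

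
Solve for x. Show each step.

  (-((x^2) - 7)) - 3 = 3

Step 1. [(-((x^2) - 7)) - 3 = 3] the outer -3 inverts by adding 3. So sub: -((x^2) - 7) = 6.
Step 2. [-((x^2) - 7) = 6] LHS negated; negate both sides. So neg: (x^2) - 7 = -6.
Step 3. [(x^2) - 7 = -6] peel the -7: add 7 from each side. So sub: x^2 = 1.
Step 4. [x^2 = 1] √ both sides: 1 ≥ 0 gives two branches. So sqrt: x = 1 or -1.

Answer: x ∈ {-1, 1}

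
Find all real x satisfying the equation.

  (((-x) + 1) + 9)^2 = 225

Step 1. [(((-x) + 1) + 9)^2 = 225] LHS squared, RHS 225 ≥ 0: apply √ (±). So sqrt: ((-x) + 1) + 9 = 15 or -15.
Step 2. [((-x) + 1) + 9 = 15 or -15] 9 comes off first (subtract 9), so sub: (-x) + 1 = 6 or -24.
Step 3. [(-x) + 1 = 6 or -24] the outer +1 inverts by subtracting 1. So sub: -x = 5 or -25.
Step 4. [-x = 5 or -25] flip signs both sides, so neg: x = -5 or 25.

Answer: x ∈ {-5, 25}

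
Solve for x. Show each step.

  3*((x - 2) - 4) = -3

Step 1. [3*((x - 2) - 4) = -3] leading coefficient 3: divide by 3. So div: (x - 2) - 4 = -1.
Step 2. [(x - 2) - 4 = -1] the outer -4 inverts by adding 4, so sub: x - 2 = 3.
Step 3. [x - 2 = 3] -2 is outermost — add 2 both sides ⇒ sub: x = 5.

Answer: x ∈ {5}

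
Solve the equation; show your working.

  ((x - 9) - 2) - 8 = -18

Step 1. [((x - 9) - 2) - 8 = -18] peel the -8: add 8 from each side. So sub: (x - 9) - 2 = -10.
Step 2. [(x - 9) - 2 = -10] the outer -2 inverts by adding 2. So sub: x - 9 = -8.
Step 3. [x - 9 = -8] the outer -9 inverts by adding 9. So sub: x = 1.

Answer: x ∈ {1}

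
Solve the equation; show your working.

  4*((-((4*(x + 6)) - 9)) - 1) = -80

Step 1. [4*((-((4*(x + 6)) - 9)) - 1) = -80] 4 out front; divide by 4, so div: (-((4*(x + 6)) - 9)) - 1 = -20.
Step 2. [(-((4*(x + 6)) - 9)) - 1 = -20] add 1: x sits inside (… - 1) ⇒ sub: -((4*(x + 6)) - 9) = -19.
Step 3. [-((4*(x + 6)) - 9) = -19] LHS negated; negate both sides, so neg: (4*(x + 6)) - 9 = 19.
Step 4. [(4*(x + 6)) - 9 = 19] 9 comes off first (add 9) ⇒ sub: 4*(x + 6) = 28.
Step 5. [4*(x + 6) = 28] divide by the outer 4, so div: x + 6 = 7.
Step 6. [x + 6 = 7] peel the +6: subtract 6 from each side, so sub: x = 1.

Answer: x ∈ {1}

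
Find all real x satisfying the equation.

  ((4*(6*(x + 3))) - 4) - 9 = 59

Step 1. [((4*(6*(x + 3))) - 4) - 9 = 59] peel the -9: add 9 from each side. So sub: (4*(6*(x + 3))) - 4 = 68.
Step 2. [(4*(6*(x + 3))) - 4 = 68] 4 divides every term; factor it out. So factor: (6*(x + 3)) - 1 = 17.
Step 3. [(6*(x + 3)) - 1 = 17] the outer -1 inverts by adding 1. So sub: 6*(x + 3) = 18.
Step 4. [6*(x + 3) = 18] 6 out front; divide by 6 ⇒ div: x + 3 = 3.
Step 5. [x + 3 = 3] subtract 3: x sits inside (… + 3) ⇒ sub: x = 0.

Answer: x ∈ {0}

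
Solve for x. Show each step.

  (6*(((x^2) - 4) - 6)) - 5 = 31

Step 1. [(6*(((x^2) - 4) - 6)) - 5 = 31] add 5: x sits inside (… - 5). So sub: 6*(((x^2) - 4) - 6) = 36.
Step 2. [6*(((x^2) - 4) - 6) = 36] 6·(inner) — divide through by 6. So div: ((x^2) - 4) - 6 = 6.
Step 3. [((x^2) - 4) - 6 = 6] add 6: x sits inside (… - 6). So sub: (x^2) - 4 = 12.
Step 4. [(x^2) - 4 = 12] -4 is outermost — add 4 both sides ⇒ sub: x^2 = 16.
Step 5. [x^2 = 16] √ both sides: 16 ≥ 0 gives two branches. So sqrt: x = 4 or -4.

Answer: x ∈ {-4, 4}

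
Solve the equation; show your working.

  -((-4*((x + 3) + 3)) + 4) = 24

Step 1. [-((-4*((x + 3) + 3)) + 4) = 24] leading − — multiply by −1. So neg: (-4*((x + 3) + 3)) + 4 = -24.
Step 2. [(-4*((x + 3) + 3)) + 4 = -24] the outer +4 inverts by subtracting 4. So sub: -4*((x + 3) + 3) = -28.
Step 3. [-4*((x + 3) + 3) = -28] divide by the outer -4 ⇒ div: (x + 3) + 3 = 7.
Step 4. [(x + 3) + 3 = 7] the outer +3 inverts by subtracting 3. So sub: x + 3 = 4.
Step 5. [x + 3 = 4] 3 comes off first (subtract 3) ⇒ sub: x = 1.

Answer: x ∈ {1}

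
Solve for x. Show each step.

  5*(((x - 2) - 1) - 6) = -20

Step 1. [5*(((x - 2) - 1) - 6) = -20] divide by the outer 5, so div: ((x - 2) - 1) - 6 = -4.
Step 2. [((x - 2) - 1) - 6 = -4] -6 is outermost — add 6 both sides ⇒ sub: (x - 2) - 1 = 2.
Step 3. [(x - 2) - 1 = 2] peel the -1: add 1 from each side, so sub: x - 2 = 3.
Step 4. [x - 2 = 3] -2 is outermost — add 2 both sides, so sub: x = 5.

Answer: x ∈ {5}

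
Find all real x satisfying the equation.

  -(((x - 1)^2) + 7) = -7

Step 1. [-(((x - 1)^2) + 7) = -7] leading − — multiply by −1. So neg: ((x - 1)^2) + 7 = 7.
Step 2. [((x - 1)^2) + 7 = 7] subtract 7: x sits inside (… + 7), so sub: (x - 1)^2 = 0.
Step 3. [(x - 1)^2 = 0] LHS squared, RHS 0 ≥ 0: apply √ (±), so sqrt: x - 1 = 0.
Step 4. [x - 1 = 0] the outer -1 inverts by adding 1 ⇒ sub: x = 1.

Answer: x ∈ {1}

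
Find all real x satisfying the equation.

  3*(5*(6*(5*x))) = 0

Step 1. [3*(5*(6*(5*x))) = 0] leading coefficient 3: divide by 3, so div: 5*(6*(5*x)) = 0.
Step 2. [5*(6*(5*x)) = 0] divide by the outer 5, so div: 6*(5*x) = 0.
Step 3. [6*(5*x) = 0] 6 out front; divide by 6, so div: 5*x = 0.
Step 4. [5*x = 0] 5·(inner) — divide through by 5, so div: x = 0.

Answer: x ∈ {0}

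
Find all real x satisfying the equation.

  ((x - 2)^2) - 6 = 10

Step 1. [((x - 2)^2) - 6 = 10] -6 is outermost — add 6 both sides. So sub: (x - 2)^2 = 16.
Step 2. [(x - 2)^2 = 16] LHS squared, RHS 16 ≥ 0: apply √ (±) ⇒ sqrt: x - 2 = 4 or -4.
Step 3. [x - 2 = 4 or -4] add 2: x sits inside (… - 2), so sub: x = 6 or -2.

Answer: x ∈ {-2, 6}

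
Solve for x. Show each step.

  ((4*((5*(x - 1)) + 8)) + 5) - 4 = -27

Step 1. [((4*((5*(x - 1)) + 8)) + 5) - 4 = -27] 4 comes off first (add 4). So sub: (4*((5*(x - 1)) + 8)) + 5 = -23.
Step 2. [(4*((5*(x - 1)) + 8)) + 5 = -23] +5 is outermost — subtract 5 both sides. So sub: 4*((5*(x - 1)) + 8) = -28.
Step 3. [4*((5*(x - 1)) + 8) = -28] LHS = 4·(…); ÷4 both sides, so div: (5*(x - 1)) + 8 = -7.
Step 4. [(5*(x - 1)) + 8 = -7] subtract 8: x sits inside (… + 8), so sub: 5*(x - 1) = -15.
Step 5. [5*(x - 1) = -15] 5·(inner) — divide through by 5 ⇒ div: x - 1 = -3.
Step 6. [x - 1 = -3] -1 is outermost — add 1 both sides, so sub: x = -2.

Answer: x ∈ {-2}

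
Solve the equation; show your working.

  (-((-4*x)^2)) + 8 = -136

Step 1. [(-((-4*x)^2)) + 8 = -136] subtract 8: x sits inside (… + 8). So sub: -((-4*x)^2) = -144.
Step 2. [-((-4*x)^2) = -144] leading − — multiply by −1, so neg: (-4*x)^2 = 144.
Step 3. [(-4*x)^2 = 144] LHS squared, RHS 144 ≥ 0: apply √ (±), so sqrt: -4*x = 12 or -12.
Step 4. [-4*x = 12 or -12] -4 out front; divide by -4 ⇒ div: x = -3 or 3.

Answer: x ∈ {-3, 3}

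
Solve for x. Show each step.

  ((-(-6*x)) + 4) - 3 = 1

Step 1. [((-(-6*x)) + 4) - 3 = 1] the outer -3 inverts by adding 3. So sub: (-(-6*x)) + 4 = 4.
Step 2. [(-(-6*x)) + 4 = 4] 4 comes off first (subtract 4). So sub: -(-6*x) = 0.
Step 3. [-(-6*x) = 0] leading − — multiply by −1 ⇒ neg: -6*x = 0.
Step 4. [-6*x = 0] divide by the outer -6, so div: x = 0.

Answer: x ∈ {0}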